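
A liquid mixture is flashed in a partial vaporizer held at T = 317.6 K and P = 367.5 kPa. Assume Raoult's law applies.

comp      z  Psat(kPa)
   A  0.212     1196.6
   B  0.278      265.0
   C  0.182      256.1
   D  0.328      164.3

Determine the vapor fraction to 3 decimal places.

ψ = 0.178

Raoult's law: Kᵢ = Pᵢˢᵃᵗ/P = Pᵢˢᵃᵗ/367.5.
  K_A = 1196.6/367.5 = 3.25605, K_B = 265.0/367.5 = 0.72109, K_C = 256.1/367.5 = 0.69687, K_D = 164.3/367.5 = 0.44707
Material balance + equilibrium reduce to Σ zᵢ(Kᵢ−1)/(1+ψ(Kᵢ−1)) = 0.
Check two-phase: ΣzᵢKᵢ = 1.164 > 1 and Σzᵢ/Kᵢ = 1.445 > 1, so g(0) = 0.164 > 0 and g(1) = -0.445 < 0.
Newton–Raphson from ψ = 0.5:
  ψ = 0.500: g = -0.1810, g' = -0.482 → ψ = 0.125
  ψ = 0.125: g = 0.0409, g' = -0.814 → ψ = 0.175
  ψ = 0.175: g = 0.0025, g' = -0.720 → ψ = 0.178
Converged at ψ = 0.178.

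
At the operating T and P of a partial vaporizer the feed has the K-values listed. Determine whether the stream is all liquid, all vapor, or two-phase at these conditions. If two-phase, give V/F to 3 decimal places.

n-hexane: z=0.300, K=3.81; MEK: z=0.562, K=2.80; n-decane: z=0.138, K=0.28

ΣzᵢKᵢ = 2.755; Σzᵢ/Kᵢ = 0.772.
Since Σzᵢ/Kᵢ < 1 the mixture is above its dew point — single vapor phase.

all vapor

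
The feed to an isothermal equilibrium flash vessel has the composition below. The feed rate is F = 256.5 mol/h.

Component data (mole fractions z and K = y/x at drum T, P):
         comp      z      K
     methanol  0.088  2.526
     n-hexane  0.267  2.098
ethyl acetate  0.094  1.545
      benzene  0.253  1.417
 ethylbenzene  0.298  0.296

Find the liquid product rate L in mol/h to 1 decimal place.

L = 100.0 mol/h

Rachford–Rice: g(ψ) = Σ zᵢ(Kᵢ−1)/(1+ψ(Kᵢ−1)) = 0.
Feasibility: ΣzᵢKᵢ = 1.374, Σzᵢ/Kᵢ = 1.408 — both > 1, two phases present.
Newton–Raphson from ψ = 0.59:
  ψ = 0.590: g = 0.0132, g' = -0.652 → ψ = 0.610
Converged at ψ = 0.610.
Then V = ψ·F = 0.6100·256.5 = 156.5 mol/h and L = F − V = 100.0 mol/h.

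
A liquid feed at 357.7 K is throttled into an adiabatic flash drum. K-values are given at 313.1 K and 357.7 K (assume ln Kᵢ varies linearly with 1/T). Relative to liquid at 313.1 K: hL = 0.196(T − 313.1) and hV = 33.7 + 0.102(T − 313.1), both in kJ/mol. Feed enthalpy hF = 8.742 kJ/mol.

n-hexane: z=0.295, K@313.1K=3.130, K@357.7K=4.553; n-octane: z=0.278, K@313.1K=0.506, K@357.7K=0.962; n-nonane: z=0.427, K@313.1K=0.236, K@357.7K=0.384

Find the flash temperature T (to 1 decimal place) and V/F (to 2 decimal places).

Adiabatic flash: solve Rachford–Rice at each trial T, then check hF = ψ·hV(T) + (1−ψ)·hL(T).
  T = 313.1 K: K = (3.130, 0.506, 0.236), RR gives ψ = 0.116, H_out = 3.915 kJ/mol
  T = 357.7 K: K = (4.553, 0.962, 0.384), RR gives ψ = 0.484, H_out = 23.018 kJ/mol
  T = 335.4 K: K = (3.822, 0.713, 0.306), RR gives ψ = 0.290, H_out = 13.527 kJ/mol
  T = 324.2 K: K = (3.469, 0.604, 0.270), RR gives ψ = 0.202, H_out = 8.785 kJ/mol
  T = 318.6 K: K = (3.297, 0.553, 0.252), RR gives ψ = 0.159, H_out = 6.362 kJ/mol
  T = 321.4 K: K = (3.383, 0.578, 0.261), RR gives ψ = 0.181, H_out = 7.580 kJ/mol
  T = 322.8 K: K = (3.426, 0.591, 0.265), RR gives ψ = 0.192, H_out = 8.184 kJ/mol
Linear interpolation between T = 322.8 (H_out = 8.184) and T = 324.2 (H_out = 8.785) on hF = 8.742 gives T ≈ 324.1 K, at which ψ = 0.20.

T = 324.1 K, V/F = 0.20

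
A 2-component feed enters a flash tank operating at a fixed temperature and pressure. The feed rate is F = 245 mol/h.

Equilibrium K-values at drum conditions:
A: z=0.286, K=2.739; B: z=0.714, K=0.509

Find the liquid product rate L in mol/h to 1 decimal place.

Binary case is linear: z₁(K₁−1)(1+ψ(K₂−1)) + z₂(K₂−1)(1+ψ(K₁−1)) = 0
⇒ ψ = [z₁(K₁−1)+z₂(K₂−1)] / [−(K₁−1)(K₂−1)] = 0.1468/0.8538 = 0.172
Then V = ψ·F = 0.1719·245 = 42.1 mol/h and L = F − V = 202.9 mol/h.

L = 202.9 mol/h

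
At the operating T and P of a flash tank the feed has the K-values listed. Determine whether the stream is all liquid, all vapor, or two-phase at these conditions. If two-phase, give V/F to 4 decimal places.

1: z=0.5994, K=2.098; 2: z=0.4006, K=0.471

two-phase, V/F = 0.7682

ΣzᵢKᵢ = 1.4462; Σzᵢ/Kᵢ = 1.1362.
Both exceed 1, so a two-phase solution exists.
Material balance + equilibrium reduce to Σ zᵢ(Kᵢ−1)/(1+ψ(Kᵢ−1)) = 0.
Binary case is linear: z₁(K₁−1)(1+ψ(K₂−1)) + z₂(K₂−1)(1+ψ(K₁−1)) = 0
⇒ ψ = [z₁(K₁−1)+z₂(K₂−1)] / [−(K₁−1)(K₂−1)] = 0.44622/0.58084 = 0.7682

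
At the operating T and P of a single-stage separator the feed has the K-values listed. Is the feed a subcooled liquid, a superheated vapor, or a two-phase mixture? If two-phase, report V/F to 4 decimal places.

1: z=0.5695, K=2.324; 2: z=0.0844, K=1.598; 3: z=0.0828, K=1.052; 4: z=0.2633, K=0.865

ΣzᵢKᵢ = 1.7732; Σzᵢ/Kᵢ = 0.6810.
Since Σzᵢ/Kᵢ < 1 the mixture is above its dew point — single vapor phase.

superheated vapor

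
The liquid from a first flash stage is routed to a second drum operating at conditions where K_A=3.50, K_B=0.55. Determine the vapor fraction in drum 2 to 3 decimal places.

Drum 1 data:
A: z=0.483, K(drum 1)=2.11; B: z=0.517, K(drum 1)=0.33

V/F (drum 2) = 0.587

Drum 1:
Material balance + equilibrium reduce to Σ zᵢ(Kᵢ−1)/(1+ψ₁(Kᵢ−1)) = 0.
Check two-phase: ΣzᵢKᵢ = 1.190 > 1 and Σzᵢ/Kᵢ = 1.796 > 1, so g(0) = 0.190 > 0 and g(1) = -0.796 < 0.
Newton iteration, ψ₁⁰ = 0.5:
  ψ₁ = 0.500: g = -0.1761, g' = -0.771 → ψ₁ = 0.272
  ψ₁ = 0.272: g = -0.0115, g' = -0.698 → ψ₁ = 0.255
Converged at ψ₁ = 0.255.
Drum-1 compositions:
  A: x = 0.376, y = 0.794
  B: x = 0.624, y = 0.206
Drum-2 feed = drum-1 liquid: z₂ = (0.3764, 0.6236).
Drum 2:
Material balance + equilibrium reduce to Σ zᵢ(Kᵢ−1)/(1+ψ₂(Kᵢ−1)) = 0.
Check two-phase: ΣzᵢKᵢ = 1.660 > 1 and Σzᵢ/Kᵢ = 1.241 > 1, so g(0) = 0.660 > 0 and g(1) = -0.241 < 0.
Binary case is linear: z₁(K₁−1)(1+ψ₂(K₂−1)) + z₂(K₂−1)(1+ψ₂(K₁−1)) = 0
⇒ ψ₂ = [z₁(K₁−1)+z₂(K₂−1)] / [−(K₁−1)(K₂−1)] = 0.6604/1.1250 = 0.587
  A: x = 0.153, y = 0.534
  B: x = 0.847, y = 0.466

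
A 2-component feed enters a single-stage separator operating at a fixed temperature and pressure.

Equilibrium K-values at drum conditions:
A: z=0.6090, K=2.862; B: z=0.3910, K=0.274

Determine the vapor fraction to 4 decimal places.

Rachford–Rice: g(ψ) = Σ zᵢ(Kᵢ−1)/(1+ψ(Kᵢ−1)) = 0.
g(0) = ΣzᵢKᵢ − 1 = 0.8501 and g(1) = 1 − Σzᵢ/Kᵢ = -0.6398, so a root lies in (0, 1).
Iterate (Newton) starting at ψ = 0.5:
  ψ = 0.5000: g = 0.14161, g' = -1.0741 → ψ = 0.6318
  ψ = 0.6318: g = -0.00342, g' = -1.1491 → ψ = 0.6289
Converged at ψ = 0.6289.

ψ = 0.6289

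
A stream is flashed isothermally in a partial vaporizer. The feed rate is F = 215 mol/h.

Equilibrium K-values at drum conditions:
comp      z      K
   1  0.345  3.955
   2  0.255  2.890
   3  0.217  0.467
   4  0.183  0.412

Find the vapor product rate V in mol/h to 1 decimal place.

Let β = V/F and solve Σ zᵢ(Kᵢ−1)/(1+β(Kᵢ−1)) = 0.
g(0) = ΣzᵢKᵢ − 1 = 1.278 and g(1) = 1 − Σzᵢ/Kᵢ = -0.084, so a root lies in (0, 1).
Iterate (Newton) starting at β = 0.5:
  β = 0.500: g = 0.3492, g' = -0.973 → β = 0.859
  β = 0.859: g = 0.0412, g' = -0.841 → β = 0.908
  β = 0.908: g = -0.0006, g' = -0.868 → β = 0.907
Converged at β = 0.907.
Then V = β·F = 0.9071·215 = 195.0 mol/h and L = F − V = 20.0 mol/h.

V = 195.0 mol/h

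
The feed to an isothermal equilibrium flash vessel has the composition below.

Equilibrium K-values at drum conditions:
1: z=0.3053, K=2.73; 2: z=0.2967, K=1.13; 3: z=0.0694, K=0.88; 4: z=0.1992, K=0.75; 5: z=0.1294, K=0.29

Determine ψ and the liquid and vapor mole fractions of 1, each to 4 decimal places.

ψ = 0.7461, x_1 = 0.1333, y_1 = 0.3638

Newton iteration, ψ⁰ = 0.5:
  ψ = 0.5000: g = 0.11120, g' = -0.4413 → ψ = 0.7520
  ψ = 0.7520: g = -0.00292, g' = -0.4971 → ψ = 0.7461
Converged at ψ = 0.7461.
Compositions from xᵢ = zᵢ/(1+ψ(Kᵢ−1)), yᵢ = Kᵢxᵢ:
  1: x = 0.1333, y = 0.3638
  2: x = 0.2705, y = 0.3056
  3: x = 0.0762, y = 0.0671
  4: x = 0.2449, y = 0.1837
  5: x = 0.2752, y = 0.0798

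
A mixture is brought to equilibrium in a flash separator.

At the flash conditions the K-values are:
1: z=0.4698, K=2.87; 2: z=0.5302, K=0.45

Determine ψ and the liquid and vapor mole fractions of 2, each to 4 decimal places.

Newton–Raphson from ψ = 0.5:
  ψ = 0.5000: g = 0.05180, g' = -0.7439 → ψ = 0.5696
  ψ = 0.5696: g = 0.00074, g' = -0.7253 → ψ = 0.5707
Converged at ψ = 0.5707.
Compositions from xᵢ = zᵢ/(1+ψ(Kᵢ−1)), yᵢ = Kᵢxᵢ:
  1: x = 0.2273, y = 0.6523
  2: x = 0.7727, y = 0.3477

ψ = 0.5707, x_2 = 0.7727, y_2 = 0.3477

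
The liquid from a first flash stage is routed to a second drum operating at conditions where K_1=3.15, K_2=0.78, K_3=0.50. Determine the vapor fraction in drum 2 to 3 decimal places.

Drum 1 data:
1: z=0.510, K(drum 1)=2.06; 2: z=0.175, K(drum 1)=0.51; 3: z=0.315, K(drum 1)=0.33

Drum 1:
Rachford–Rice: g(ψ₁) = Σ zᵢ(Kᵢ−1)/(1+ψ₁(Kᵢ−1)) = 0.
Feasibility: ΣzᵢKᵢ = 1.244, Σzᵢ/Kᵢ = 1.545 — both > 1, two phases present.
Newton iteration, ψ₁⁰ = 0.5:
  ψ₁ = 0.500: g = -0.0776, g' = -0.638 → ψ₁ = 0.378
  ψ₁ = 0.378: g = -0.0022, g' = -0.609 → ψ₁ = 0.375
Converged at ψ₁ = 0.375.
Drum-1 compositions:
  1: x = 0.365, y = 0.752
  2: x = 0.214, y = 0.109
  3: x = 0.421, y = 0.139
Drum-2 feed = drum-1 liquid: z₂ = (0.3650, 0.2144, 0.4206).
Drum 2:
Let ψ₂ = V/F and solve Σ zᵢ(Kᵢ−1)/(1+ψ₂(Kᵢ−1)) = 0.
g(0) = ΣzᵢKᵢ − 1 = 0.527 and g(1) = 1 − Σzᵢ/Kᵢ = -0.232, so a root lies in (0, 1).
Newton–Raphson from ψ₂ = 0.33:
  ψ₂ = 0.330: g = 0.1563, g' = -0.740 → ψ₂ = 0.541
  ψ₂ = 0.541: g = 0.0208, g' = -0.571 → ψ₂ = 0.578
Converged at ψ₂ = 0.578.
  1: x = 0.163, y = 0.513
  2: x = 0.246, y = 0.192
  3: x = 0.592, y = 0.296

V/F (drum 2) = 0.578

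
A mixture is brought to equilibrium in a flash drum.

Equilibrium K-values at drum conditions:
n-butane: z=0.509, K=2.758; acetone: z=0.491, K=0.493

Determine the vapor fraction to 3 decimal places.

Binary case is linear: z₁(K₁−1)(1+ψ(K₂−1)) + z₂(K₂−1)(1+ψ(K₁−1)) = 0
⇒ ψ = [z₁(K₁−1)+z₂(K₂−1)] / [−(K₁−1)(K₂−1)] = 0.6459/0.8913 = 0.725

ψ = 0.725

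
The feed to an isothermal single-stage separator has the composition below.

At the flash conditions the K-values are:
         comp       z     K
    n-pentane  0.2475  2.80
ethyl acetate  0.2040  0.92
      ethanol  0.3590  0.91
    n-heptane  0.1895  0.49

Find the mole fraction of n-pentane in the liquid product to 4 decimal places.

x_n-pentane = 0.1111

Material balance + equilibrium reduce to Σ zᵢ(Kᵢ−1)/(1+ψ(Kᵢ−1)) = 0.
Check two-phase: ΣzᵢKᵢ = 1.3002 > 1 and Σzᵢ/Kᵢ = 1.0914 > 1, so g(0) = 0.3002 > 0 and g(1) = -0.0914 < 0.
Newton–Raphson from ψ = 0.33:
  ψ = 0.3300: g = 0.11322, g' = -0.3913 → ψ = 0.6193
  ψ = 0.6193: g = 0.01801, g' = -0.2893 → ψ = 0.6816
  ψ = 0.6816: g = 0.00024, g' = -0.2823 → ψ = 0.6824
Converged at ψ = 0.6824.
Compositions from xᵢ = zᵢ/(1+ψ(Kᵢ−1)), yᵢ = Kᵢxᵢ:
  n-pentane: x = 0.1111, y = 0.3110
  ethyl acetate: x = 0.2158, y = 0.1985
  ethanol: x = 0.3825, y = 0.3481
  n-heptane: x = 0.2907, y = 0.1424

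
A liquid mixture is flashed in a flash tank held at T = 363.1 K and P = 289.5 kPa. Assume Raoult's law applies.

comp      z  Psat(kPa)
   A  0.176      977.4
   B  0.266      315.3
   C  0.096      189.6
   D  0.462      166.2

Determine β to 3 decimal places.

Raoult's law: Kᵢ = Pᵢˢᵃᵗ/P = Pᵢˢᵃᵗ/289.5.
  K_A = 977.4/289.5 = 3.37617, K_B = 315.3/289.5 = 1.08912, K_C = 189.6/289.5 = 0.65492, K_D = 166.2/289.5 = 0.57409
Newton–Raphson from β = 0.56:
  β = 0.560: g = -0.0974, g' = -0.347 → β = 0.279
  β = 0.279: g = 0.0146, g' = -0.483 → β = 0.309
  β = 0.309: g = 0.0004, g' = -0.458 → β = 0.310
Converged at β = 0.310.

β = 0.310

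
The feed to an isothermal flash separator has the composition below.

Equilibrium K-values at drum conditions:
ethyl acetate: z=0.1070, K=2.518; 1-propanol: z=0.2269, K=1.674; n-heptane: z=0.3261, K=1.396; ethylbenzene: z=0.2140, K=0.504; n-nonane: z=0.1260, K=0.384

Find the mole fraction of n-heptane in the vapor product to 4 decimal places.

y_n-heptane = 0.3607

Newton iteration, β⁰ = 0.5:
  β = 0.5000: g = 0.06121, g' = -0.3659 → β = 0.6673
  β = 0.6673: g = -0.00211, g' = -0.3973 → β = 0.6620
  β = 0.6620: g = -0.00000, g' = -0.3957 → β = 0.6619
Converged at β = 0.6619.
Compositions from xᵢ = zᵢ/(1+β(Kᵢ−1)), yᵢ = Kᵢxᵢ:
  ethyl acetate: x = 0.0534, y = 0.1344
  1-propanol: x = 0.1569, y = 0.2626
  n-heptane: x = 0.2584, y = 0.3607
  ethylbenzene: x = 0.3186, y = 0.1606
  n-nonane: x = 0.2128, y = 0.0817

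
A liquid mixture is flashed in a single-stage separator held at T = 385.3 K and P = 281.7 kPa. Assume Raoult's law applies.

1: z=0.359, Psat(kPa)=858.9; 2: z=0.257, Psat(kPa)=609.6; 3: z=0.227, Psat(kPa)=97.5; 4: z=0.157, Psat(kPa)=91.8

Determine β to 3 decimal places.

Raoult's law: Kᵢ = Pᵢˢᵃᵗ/P = Pᵢˢᵃᵗ/281.7.
  K_1 = 858.9/281.7 = 3.04899, K_2 = 609.6/281.7 = 2.16400, K_3 = 97.5/281.7 = 0.34611, K_4 = 91.8/281.7 = 0.32588
Material balance + equilibrium reduce to Σ zᵢ(Kᵢ−1)/(1+β(Kᵢ−1)) = 0.
Check two-phase: ΣzᵢKᵢ = 1.780 > 1 and Σzᵢ/Kᵢ = 1.374 > 1, so g(0) = 0.780 > 0 and g(1) = -0.374 < 0.
Newton iteration, β⁰ = 0.67:
  β = 0.670: g = 0.0209, g' = -0.922 → β = 0.693
  β = 0.693: g = -0.0002, g' = -0.940 → β = 0.692
Converged at β = 0.692.

β = 0.692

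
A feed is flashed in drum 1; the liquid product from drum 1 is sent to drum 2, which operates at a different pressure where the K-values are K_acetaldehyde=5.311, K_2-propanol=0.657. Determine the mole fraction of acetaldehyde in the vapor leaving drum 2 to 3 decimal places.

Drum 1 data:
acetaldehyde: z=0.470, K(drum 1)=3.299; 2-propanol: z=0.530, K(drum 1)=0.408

y_acetaldehyde (drum 2) = 0.391

Drum 1:
Iterate (Newton) starting at ψ₁ = 0.5:
  ψ₁ = 0.500: g = 0.0570, g' = -0.912 → ψ₁ = 0.562
  ψ₁ = 0.562: g = 0.0008, g' = -0.890 → ψ₁ = 0.563
Converged at ψ₁ = 0.563.
Drum-1 compositions:
  acetaldehyde: x = 0.205, y = 0.676
  2-propanol: x = 0.795, y = 0.324
Drum-2 feed = drum-1 liquid: z₂ = (0.2048, 0.7952).
Drum 2:
Material balance + equilibrium reduce to Σ zᵢ(Kᵢ−1)/(1+ψ₂(Kᵢ−1)) = 0.
Feasibility: ΣzᵢKᵢ = 1.610, Σzᵢ/Kᵢ = 1.249 — both > 1, two phases present.
Binary case is linear: z₁(K₁−1)(1+ψ₂(K₂−1)) + z₂(K₂−1)(1+ψ₂(K₁−1)) = 0
⇒ ψ₂ = [z₁(K₁−1)+z₂(K₂−1)] / [−(K₁−1)(K₂−1)] = 0.6100/1.4787 = 0.413
  acetaldehyde: x = 0.074, y = 0.391
  2-propanol: x = 0.926, y = 0.609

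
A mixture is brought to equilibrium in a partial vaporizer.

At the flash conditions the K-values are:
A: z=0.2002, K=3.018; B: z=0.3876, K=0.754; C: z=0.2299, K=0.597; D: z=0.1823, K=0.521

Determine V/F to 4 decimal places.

V/F = 0.1820

Newton iteration, V/F⁰ = 0.5:
  V/F = 0.5000: g = -0.13848, g' = -0.3634 → V/F = 0.1189
  V/F = 0.1189: g = 0.03769, g' = -0.6434 → V/F = 0.1775
  V/F = 0.1775: g = 0.00254, g' = -0.5609 → V/F = 0.1820
Converged at V/F = 0.1820.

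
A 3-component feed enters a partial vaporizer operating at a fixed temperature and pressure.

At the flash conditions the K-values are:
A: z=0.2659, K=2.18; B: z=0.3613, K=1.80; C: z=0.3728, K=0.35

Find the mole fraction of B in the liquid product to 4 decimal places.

x_B = 0.2479

Let ψ = V/F and solve Σ zᵢ(Kᵢ−1)/(1+ψ(Kᵢ−1)) = 0.
g(0) = ΣzᵢKᵢ − 1 = 0.3605 and g(1) = 1 − Σzᵢ/Kᵢ = -0.3878, so a root lies in (0, 1).
Iterate (Newton) starting at ψ = 0.5:
  ψ = 0.5000: g = 0.04480, g' = -0.6101 → ψ = 0.5734
  ψ = 0.5734: g = -0.00103, g' = -0.6407 → ψ = 0.5718
Converged at ψ = 0.5718.
Compositions from xᵢ = zᵢ/(1+ψ(Kᵢ−1)), yᵢ = Kᵢxᵢ:
  A: x = 0.1588, y = 0.3461
  B: x = 0.2479, y = 0.4462
  C: x = 0.5933, y = 0.2077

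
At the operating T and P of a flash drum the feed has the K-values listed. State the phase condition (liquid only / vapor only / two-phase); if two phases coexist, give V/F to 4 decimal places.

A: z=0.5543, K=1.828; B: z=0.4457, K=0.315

ΣzᵢKᵢ = 1.1537; Σzᵢ/Kᵢ = 1.7181.
Both exceed 1, so a two-phase solution exists.
Newton–Raphson from ψ = 0.56:
  ψ = 0.5600: g = -0.18174, g' = -0.7278 → ψ = 0.3103
  ψ = 0.3103: g = -0.02257, g' = -0.5778 → ψ = 0.2712
  ψ = 0.2712: g = -0.00018, g' = -0.5689 → ψ = 0.2709
Converged at ψ = 0.2709.

two-phase, V/F = 0.2709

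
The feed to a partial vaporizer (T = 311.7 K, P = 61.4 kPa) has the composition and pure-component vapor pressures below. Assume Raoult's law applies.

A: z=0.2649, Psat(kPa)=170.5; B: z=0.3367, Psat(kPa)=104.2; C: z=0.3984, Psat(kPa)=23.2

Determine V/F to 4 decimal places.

Raoult's law: Kᵢ = Pᵢˢᵃᵗ/P = Pᵢˢᵃᵗ/61.4.
  K_A = 170.5/61.4 = 2.776873, K_B = 104.2/61.4 = 1.697068, K_C = 23.2/61.4 = 0.377850
Rachford–Rice: g(V/F) = Σ zᵢ(Kᵢ−1)/(1+V/F(Kᵢ−1)) = 0.
Check two-phase: ΣzᵢKᵢ = 1.4575 > 1 and Σzᵢ/Kᵢ = 1.3482 > 1, so g(0) = 0.4575 > 0 and g(1) = -0.3482 < 0.
Iterate (Newton) starting at V/F = 0.5:
  V/F = 0.5000: g = 0.06351, g' = -0.6494 → V/F = 0.5978
  V/F = 0.5978: g = -0.00072, g' = -0.6691 → V/F = 0.5967
Converged at V/F = 0.5967.

V/F = 0.5967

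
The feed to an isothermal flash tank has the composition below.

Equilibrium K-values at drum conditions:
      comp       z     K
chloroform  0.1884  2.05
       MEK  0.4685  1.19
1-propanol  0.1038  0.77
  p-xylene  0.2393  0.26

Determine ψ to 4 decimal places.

Material balance + equilibrium reduce to Σ zᵢ(Kᵢ−1)/(1+ψ(Kᵢ−1)) = 0.
Check two-phase: ΣzᵢKᵢ = 1.0859 > 1 and Σzᵢ/Kᵢ = 1.5408 > 1, so g(0) = 0.0859 > 0 and g(1) = -0.5408 < 0.
Newton iteration, ψ⁰ = 0.48:
  ψ = 0.4800: g = -0.08836, g' = -0.4281 → ψ = 0.2736
  ψ = 0.2736: g = -0.00923, g' = -0.3529 → ψ = 0.2475
  ψ = 0.2475: g = -0.00006, g' = -0.3488 → ψ = 0.2473
Converged at ψ = 0.2473.

ψ = 0.2473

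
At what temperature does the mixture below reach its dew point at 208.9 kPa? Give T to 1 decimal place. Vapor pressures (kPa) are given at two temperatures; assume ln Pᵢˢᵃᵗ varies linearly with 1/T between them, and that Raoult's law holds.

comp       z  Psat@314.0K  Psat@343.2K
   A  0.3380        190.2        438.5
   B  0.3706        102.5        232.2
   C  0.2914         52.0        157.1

Dew-point temperature: Σzᵢ·P/Pᵢˢᵃᵗ(T) = 1. Interpolate ln Pᵢˢᵃᵗ = aᵢ + bᵢ/T.
  T = 314.0 K: ΣzᵢP/Pᵢˢᵃᵗ = 2.2972
  T = 343.2 K: ΣzᵢP/Pᵢˢᵃᵗ = 0.8819
  T = 328.6 K: ΣzᵢP/Pᵢˢᵃᵗ = 1.3899
  T = 335.9 K: ΣzᵢP/Pᵢˢᵃᵗ = 1.1011
  T = 339.5 K: ΣzᵢP/Pᵢˢᵃᵗ = 0.9856
  T = 337.7 K: ΣzᵢP/Pᵢˢᵃᵗ = 1.0414
Interpolating between 337.7 K and 339.5 K gives T ≈ 339.0 K.

T = 339.0 K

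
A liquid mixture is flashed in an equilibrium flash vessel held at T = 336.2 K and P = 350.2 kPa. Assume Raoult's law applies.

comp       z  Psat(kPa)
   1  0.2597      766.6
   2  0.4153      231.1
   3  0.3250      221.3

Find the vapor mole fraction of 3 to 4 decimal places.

Raoult's law: Kᵢ = Pᵢˢᵃᵗ/P = Pᵢˢᵃᵗ/350.2.
  K_1 = 766.6/350.2 = 2.189035, K_2 = 231.1/350.2 = 0.659909, K_3 = 221.3/350.2 = 0.631925
Material balance + equilibrium reduce to Σ zᵢ(Kᵢ−1)/(1+ψ(Kᵢ−1)) = 0.
Check two-phase: ΣzᵢKᵢ = 1.0479 > 1 and Σzᵢ/Kᵢ = 1.2623 > 1, so g(0) = 0.0479 > 0 and g(1) = -0.2623 < 0.
Iterate (Newton) starting at ψ = 0.56:
  ψ = 0.5600: g = -0.13979, g' = -0.2755 → ψ = 0.0525
  ψ = 0.0525: g = 0.02484, g' = -0.4208 → ψ = 0.1116
  ψ = 0.1116: g = 0.00107, g' = -0.3860 → ψ = 0.1143
Converged at ψ = 0.1143.
Compositions from xᵢ = zᵢ/(1+ψ(Kᵢ−1)), yᵢ = Kᵢxᵢ:
  1: x = 0.2286, y = 0.5005
  2: x = 0.4321, y = 0.2851
  3: x = 0.3393, y = 0.2144

y_3 = 0.2144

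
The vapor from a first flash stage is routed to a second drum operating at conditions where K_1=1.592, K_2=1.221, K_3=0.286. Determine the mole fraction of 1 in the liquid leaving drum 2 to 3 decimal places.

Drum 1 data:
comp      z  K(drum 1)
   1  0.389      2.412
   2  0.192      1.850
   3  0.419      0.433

x_1 (drum 2) = 0.397

Drum 1:
Let ψ₁ = V/F and solve Σ zᵢ(Kᵢ−1)/(1+ψ₁(Kᵢ−1)) = 0.
g(0) = ΣzᵢKᵢ − 1 = 0.475 and g(1) = 1 − Σzᵢ/Kᵢ = -0.233, so a root lies in (0, 1).
Iterate (Newton) starting at ψ₁ = 0.5:
  ψ₁ = 0.500: g = 0.1049, g' = -0.597 → ψ₁ = 0.676
  ψ₁ = 0.676: g = -0.0004, g' = -0.613 → ψ₁ = 0.675
Converged at ψ₁ = 0.675.
Drum-1 compositions:
  1: x = 0.199, y = 0.480
  2: x = 0.122, y = 0.226
  3: x = 0.679, y = 0.294
Drum-2 feed = drum-1 vapor: z₂ = (0.4804, 0.2257, 0.2939).
Drum 2:
Let ψ₂ = V/F and solve Σ zᵢ(Kᵢ−1)/(1+ψ₂(Kᵢ−1)) = 0.
Feasibility: ΣzᵢKᵢ = 1.124, Σzᵢ/Kᵢ = 1.514 — both > 1, two phases present.
Newton–Raphson from ψ₂ = 0.5:
  ψ₂ = 0.500: g = -0.0621, g' = -0.472 → ψ₂ = 0.368
  ψ₂ = 0.368: g = -0.0052, g' = -0.399 → ψ₂ = 0.355
Converged at ψ₂ = 0.355.
  1: x = 0.397, y = 0.632
  2: x = 0.209, y = 0.256
  3: x = 0.394, y = 0.113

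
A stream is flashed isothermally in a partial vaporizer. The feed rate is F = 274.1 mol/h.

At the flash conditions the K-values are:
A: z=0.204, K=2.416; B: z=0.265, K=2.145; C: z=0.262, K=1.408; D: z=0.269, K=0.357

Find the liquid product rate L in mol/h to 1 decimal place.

L = 47.6 mol/h

Let ψ = V/F and solve Σ zᵢ(Kᵢ−1)/(1+ψ(Kᵢ−1)) = 0.
Check two-phase: ΣzᵢKᵢ = 1.526 > 1 and Σzᵢ/Kᵢ = 1.148 > 1, so g(0) = 0.526 > 0 and g(1) = -0.148 < 0.
Newton iteration, ψ⁰ = 0.5:
  ψ = 0.500: g = 0.1959, g' = -0.552 → ψ = 0.855
  ψ = 0.855: g = -0.0207, g' = -0.745 → ψ = 0.827
  ψ = 0.827: g = -0.0005, g' = -0.710 → ψ = 0.826
Converged at ψ = 0.826.
Then V = ψ·F = 0.8262·274.1 = 226.5 mol/h and L = F − V = 47.6 mol/h.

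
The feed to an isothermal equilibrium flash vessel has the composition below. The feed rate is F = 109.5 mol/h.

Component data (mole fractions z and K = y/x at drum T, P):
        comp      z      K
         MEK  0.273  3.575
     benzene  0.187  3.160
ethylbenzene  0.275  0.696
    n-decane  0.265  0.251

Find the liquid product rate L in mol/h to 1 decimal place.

Material balance + equilibrium reduce to Σ zᵢ(Kᵢ−1)/(1+ψ(Kᵢ−1)) = 0.
g(0) = ΣzᵢKᵢ − 1 = 0.825 and g(1) = 1 − Σzᵢ/Kᵢ = -0.586, so a root lies in (0, 1).
Newton iteration, ψ⁰ = 0.5:
  ψ = 0.500: g = 0.0856, g' = -0.963 → ψ = 0.589
Converged at ψ = 0.589.
Then V = ψ·F = 0.5891·109.5 = 64.5 mol/h and L = F − V = 45.0 mol/h.

L = 45.0 mol/h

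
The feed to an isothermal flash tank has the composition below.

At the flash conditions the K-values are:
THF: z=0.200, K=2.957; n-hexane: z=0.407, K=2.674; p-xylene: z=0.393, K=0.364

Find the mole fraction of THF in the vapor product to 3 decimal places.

Newton iteration, ψ⁰ = 0.5:
  ψ = 0.500: g = 0.2022, g' = -0.875 → ψ = 0.731
Converged at ψ = 0.731.
Compositions from xᵢ = zᵢ/(1+ψ(Kᵢ−1)), yᵢ = Kᵢxᵢ:
  THF: x = 0.082, y = 0.243
  n-hexane: x = 0.183, y = 0.489
  p-xylene: x = 0.735, y = 0.267

y_THF = 0.243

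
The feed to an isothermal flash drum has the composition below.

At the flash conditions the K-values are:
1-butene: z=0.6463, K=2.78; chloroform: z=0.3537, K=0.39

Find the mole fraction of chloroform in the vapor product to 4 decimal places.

y_chloroform = 0.2905

Rachford–Rice: g(β) = Σ zᵢ(Kᵢ−1)/(1+β(Kᵢ−1)) = 0.
Check two-phase: ΣzᵢKᵢ = 1.9347 > 1 and Σzᵢ/Kᵢ = 1.1394 > 1, so g(0) = 0.9347 > 0 and g(1) = -0.1394 < 0.
Binary case is linear: z₁(K₁−1)(1+β(K₂−1)) + z₂(K₂−1)(1+β(K₁−1)) = 0
⇒ β = [z₁(K₁−1)+z₂(K₂−1)] / [−(K₁−1)(K₂−1)] = 0.93466/1.08580 = 0.8608
Compositions from xᵢ = zᵢ/(1+β(Kᵢ−1)), yᵢ = Kᵢxᵢ:
  1-butene: x = 0.2552, y = 0.7095
  chloroform: x = 0.7448, y = 0.2905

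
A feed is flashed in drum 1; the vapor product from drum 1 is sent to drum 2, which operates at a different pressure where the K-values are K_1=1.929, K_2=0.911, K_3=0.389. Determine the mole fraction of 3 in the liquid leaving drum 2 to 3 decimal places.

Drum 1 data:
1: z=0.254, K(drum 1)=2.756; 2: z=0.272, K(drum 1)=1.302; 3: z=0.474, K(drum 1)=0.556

Drum 1:
Newton–Raphson from ψ₁ = 0.55:
  ψ₁ = 0.550: g = 0.0189, g' = -0.385 → ψ₁ = 0.599
  ψ₁ = 0.599: g = 0.0002, g' = -0.377 → ψ₁ = 0.600
Converged at ψ₁ = 0.600.
Drum-1 compositions:
  1: x = 0.124, y = 0.341
  2: x = 0.230, y = 0.300
  3: x = 0.646, y = 0.359
Drum-2 feed = drum-1 vapor: z₂ = (0.3410, 0.2998, 0.3592).
Drum 2:
Rachford–Rice: g(ψ₂) = Σ zᵢ(Kᵢ−1)/(1+ψ₂(Kᵢ−1)) = 0.
Feasibility: ΣzᵢKᵢ = 1.071, Σzᵢ/Kᵢ = 1.429 — both > 1, two phases present.
Newton–Raphson from ψ₂ = 0.5:
  ψ₂ = 0.500: g = -0.1276, g' = -0.418 → ψ₂ = 0.195
  ψ₂ = 0.195: g = -0.0079, g' = -0.386 → ψ₂ = 0.174
Converged at ψ₂ = 0.174.
  1: x = 0.294, y = 0.566
  2: x = 0.305, y = 0.277
  3: x = 0.402, y = 0.156

x_3 (drum 2) = 0.402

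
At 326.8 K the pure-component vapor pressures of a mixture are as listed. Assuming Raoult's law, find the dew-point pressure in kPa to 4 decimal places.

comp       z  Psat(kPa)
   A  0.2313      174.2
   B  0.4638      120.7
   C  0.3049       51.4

Pdew = 90.0716 kPa

At the dew point ψ → 1, so Σzᵢ/Kᵢ = 1 with Kᵢ = Pᵢˢᵃᵗ/P ⇒ 1/P = Σzᵢ/Pᵢˢᵃᵗ.
1/P = 0.2313/174.2 + 0.4638/120.7 + 0.3049/51.4 = 0.0111023 ⇒ P = 90.0716 kPa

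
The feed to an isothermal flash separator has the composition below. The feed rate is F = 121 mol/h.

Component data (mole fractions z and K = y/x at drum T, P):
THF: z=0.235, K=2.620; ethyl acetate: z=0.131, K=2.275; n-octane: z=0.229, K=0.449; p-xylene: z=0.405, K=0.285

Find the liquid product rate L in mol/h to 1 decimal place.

Rachford–Rice: g(ψ) = Σ zᵢ(Kᵢ−1)/(1+ψ(Kᵢ−1)) = 0.
g(0) = ΣzᵢKᵢ − 1 = 0.132 and g(1) = 1 − Σzᵢ/Kᵢ = -1.078, so a root lies in (0, 1).
Newton iteration, ψ⁰ = 0.5:
  ψ = 0.500: g = -0.3125, g' = -0.902 → ψ = 0.153
  ψ = 0.153: g = -0.0184, g' = -0.889 → ψ = 0.133
Converged at ψ = 0.133.
Then V = ψ·F = 0.1328·121 = 16.1 mol/h and L = F − V = 104.9 mol/h.

L = 104.9 mol/h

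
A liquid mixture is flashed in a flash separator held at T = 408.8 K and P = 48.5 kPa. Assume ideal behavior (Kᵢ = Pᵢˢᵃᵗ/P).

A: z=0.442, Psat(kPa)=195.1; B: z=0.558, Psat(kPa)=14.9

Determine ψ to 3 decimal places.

Raoult's law: Kᵢ = Pᵢˢᵃᵗ/P = Pᵢˢᵃᵗ/48.5.
  K_A = 195.1/48.5 = 4.02268, K_B = 14.9/48.5 = 0.30722
Material balance + equilibrium reduce to Σ zᵢ(Kᵢ−1)/(1+ψ(Kᵢ−1)) = 0.
Feasibility: ΣzᵢKᵢ = 1.949, Σzᵢ/Kᵢ = 1.926 — both > 1, two phases present.
Iterate (Newton) starting at ψ = 0.5:
  ψ = 0.500: g = -0.0594, g' = -1.267 → ψ = 0.453
Converged at ψ = 0.453.

ψ = 0.453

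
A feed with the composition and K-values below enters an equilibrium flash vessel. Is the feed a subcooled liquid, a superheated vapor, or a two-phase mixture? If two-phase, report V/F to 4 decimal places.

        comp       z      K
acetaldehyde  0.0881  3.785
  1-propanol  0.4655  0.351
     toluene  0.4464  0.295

subcooled liquid

ΣzᵢKᵢ = 0.6285; Σzᵢ/Kᵢ = 2.8627.
Since ΣzᵢKᵢ < 1 the mixture is below its bubble point — single liquid phase.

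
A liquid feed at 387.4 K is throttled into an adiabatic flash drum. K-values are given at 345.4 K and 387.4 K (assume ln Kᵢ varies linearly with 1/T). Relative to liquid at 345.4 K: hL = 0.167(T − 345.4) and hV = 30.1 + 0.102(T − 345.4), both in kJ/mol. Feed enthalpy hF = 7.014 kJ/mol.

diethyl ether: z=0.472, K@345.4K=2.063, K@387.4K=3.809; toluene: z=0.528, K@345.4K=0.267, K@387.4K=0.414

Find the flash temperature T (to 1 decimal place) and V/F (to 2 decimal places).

Adiabatic flash: solve Rachford–Rice at each trial T, then check hF = ψ·hV(T) + (1−ψ)·hL(T).
  T = 345.4 K: K = (2.063, 0.267), RR gives ψ = 0.147, H_out = 4.431 kJ/mol
  T = 387.4 K: K = (3.809, 0.414), RR gives ψ = 0.617, H_out = 23.915 kJ/mol
  T = 366.4 K: K = (2.853, 0.337), RR gives ψ = 0.427, H_out = 15.766 kJ/mol
  T = 355.9 K: K = (2.438, 0.301), RR gives ψ = 0.308, H_out = 10.809 kJ/mol
  T = 350.6 K: K = (2.244, 0.284), RR gives ψ = 0.234, H_out = 7.838 kJ/mol
  T = 348.0 K: K = (2.152, 0.275), RR gives ψ = 0.193, H_out = 6.208 kJ/mol
  T = 349.3 K: K = (2.197, 0.279), RR gives ψ = 0.214, H_out = 7.039 kJ/mol
Linear interpolation between T = 348.0 (H_out = 6.208) and T = 349.3 (H_out = 7.039) on hF = 7.014 gives T ≈ 349.3 K, at which ψ = 0.21.

T = 349.3 K, V/F = 0.21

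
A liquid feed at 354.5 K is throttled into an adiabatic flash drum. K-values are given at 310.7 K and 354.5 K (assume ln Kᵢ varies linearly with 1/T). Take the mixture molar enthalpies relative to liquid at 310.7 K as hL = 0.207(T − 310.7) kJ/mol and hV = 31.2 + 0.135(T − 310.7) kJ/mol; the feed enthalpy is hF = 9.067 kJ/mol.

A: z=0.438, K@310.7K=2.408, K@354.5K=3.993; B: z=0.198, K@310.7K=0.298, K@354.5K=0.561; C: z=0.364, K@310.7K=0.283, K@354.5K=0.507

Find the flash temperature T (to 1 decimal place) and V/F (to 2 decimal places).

Adiabatic flash: solve Rachford–Rice at each trial T, then check hF = ψ·hV(T) + (1−ψ)·hL(T).
  T = 310.7 K: K = (2.408, 0.298, 0.283), RR gives ψ = 0.216, H_out = 6.747 kJ/mol
  T = 354.5 K: K = (3.993, 0.561, 0.507), RR gives ψ = 0.735, H_out = 29.678 kJ/mol
  T = 332.6 K: K = (3.153, 0.417, 0.386), RR gives ψ = 0.465, H_out = 18.319 kJ/mol
  T = 321.6 K: K = (2.766, 0.354, 0.332), RR gives ψ = 0.345, H_out = 12.761 kJ/mol
  T = 316.1 K: K = (2.582, 0.325, 0.307), RR gives ψ = 0.283, H_out = 9.826 kJ/mol
  T = 313.4 K: K = (2.494, 0.311, 0.295), RR gives ψ = 0.250, H_out = 8.316 kJ/mol
  T = 314.8 K: K = (2.540, 0.319, 0.301), RR gives ψ = 0.267, H_out = 9.106 kJ/mol
Linear interpolation between T = 313.4 (H_out = 8.316) and T = 314.8 (H_out = 9.106) on hF = 9.067 gives T ≈ 314.7 K, at which ψ = 0.27.

T = 314.7 K, V/F = 0.27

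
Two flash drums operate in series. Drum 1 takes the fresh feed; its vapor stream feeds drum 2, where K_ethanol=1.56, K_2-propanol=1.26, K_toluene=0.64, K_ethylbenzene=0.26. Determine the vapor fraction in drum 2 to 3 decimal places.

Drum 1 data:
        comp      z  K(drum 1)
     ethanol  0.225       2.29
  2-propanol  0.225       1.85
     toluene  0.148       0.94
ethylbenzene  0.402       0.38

V/F (drum 2) = 0.271

Drum 1:
Material balance + equilibrium reduce to Σ zᵢ(Kᵢ−1)/(1+ψ₁(Kᵢ−1)) = 0.
Feasibility: ΣzᵢKᵢ = 1.223, Σzᵢ/Kᵢ = 1.435 — both > 1, two phases present.
Newton iteration, ψ₁⁰ = 0.5:
  ψ₁ = 0.500: g = -0.0597, g' = -0.544 → ψ₁ = 0.390
  ψ₁ = 0.390: g = -0.0012, g' = -0.527 → ψ₁ = 0.388
Converged at ψ₁ = 0.388.
Drum-1 compositions:
  ethanol: x = 0.150, y = 0.343
  2-propanol: x = 0.169, y = 0.313
  toluene: x = 0.152, y = 0.142
  ethylbenzene: x = 0.529, y = 0.201
Drum-2 feed = drum-1 vapor: z₂ = (0.3434, 0.3130, 0.1424, 0.2011).
Drum 2:
Rachford–Rice: g(ψ₂) = Σ zᵢ(Kᵢ−1)/(1+ψ₂(Kᵢ−1)) = 0.
Feasibility: ΣzᵢKᵢ = 1.074, Σzᵢ/Kᵢ = 1.465 — both > 1, two phases present.
Newton iteration, ψ₂⁰ = 0.5:
  ψ₂ = 0.500: g = -0.0765, g' = -0.387 → ψ₂ = 0.302
  ψ₂ = 0.302: g = -0.0094, g' = -0.303 → ψ₂ = 0.271
Converged at ψ₂ = 0.271.
  ethanol: x = 0.298, y = 0.465
  2-propanol: x = 0.292, y = 0.368
  toluene: x = 0.158, y = 0.101
  ethylbenzene: x = 0.252, y = 0.065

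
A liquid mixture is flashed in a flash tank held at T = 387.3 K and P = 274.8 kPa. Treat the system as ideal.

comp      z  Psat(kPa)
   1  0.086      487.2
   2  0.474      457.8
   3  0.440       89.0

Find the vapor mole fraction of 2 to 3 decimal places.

y_2 = 0.704

Raoult's law: Kᵢ = Pᵢˢᵃᵗ/P = Pᵢˢᵃᵗ/274.8.
  K_1 = 487.2/274.8 = 1.77293, K_2 = 457.8/274.8 = 1.66594, K_3 = 89.0/274.8 = 0.32387
Iterate (Newton) starting at ψ = 0.55:
  ψ = 0.550: g = -0.1959, g' = -0.648 → ψ = 0.247
  ψ = 0.247: g = -0.0305, g' = -0.481 → ψ = 0.184
  ψ = 0.184: g = -0.0004, g' = -0.469 → ψ = 0.183
Converged at ψ = 0.183.
Compositions from xᵢ = zᵢ/(1+ψ(Kᵢ−1)), yᵢ = Kᵢxᵢ:
  1: x = 0.075, y = 0.134
  2: x = 0.422, y = 0.704
  3: x = 0.502, y = 0.163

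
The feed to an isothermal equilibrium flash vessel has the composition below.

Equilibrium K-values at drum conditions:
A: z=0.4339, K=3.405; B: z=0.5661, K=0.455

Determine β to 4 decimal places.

Let β = V/F and solve Σ zᵢ(Kᵢ−1)/(1+β(Kᵢ−1)) = 0.
g(0) = ΣzᵢKᵢ − 1 = 0.7350 and g(1) = 1 − Σzᵢ/Kᵢ = -0.3716, so a root lies in (0, 1).
Newton iteration, β⁰ = 0.5:
  β = 0.5000: g = 0.04970, g' = -0.8351 → β = 0.5595
  β = 0.5595: g = 0.00100, g' = -0.8042 → β = 0.5608
Converged at β = 0.5608.

β = 0.5608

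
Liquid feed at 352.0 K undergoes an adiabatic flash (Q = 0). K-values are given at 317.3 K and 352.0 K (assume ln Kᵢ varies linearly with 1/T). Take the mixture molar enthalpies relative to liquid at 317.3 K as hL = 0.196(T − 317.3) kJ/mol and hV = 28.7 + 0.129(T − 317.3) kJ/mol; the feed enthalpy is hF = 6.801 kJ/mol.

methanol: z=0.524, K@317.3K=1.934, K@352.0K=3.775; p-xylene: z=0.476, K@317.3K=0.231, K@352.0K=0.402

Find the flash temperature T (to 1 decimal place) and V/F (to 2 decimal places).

Adiabatic flash: solve Rachford–Rice at each trial T, then check hF = ψ·hV(T) + (1−ψ)·hL(T).
  T = 317.3 K: K = (1.934, 0.231), RR gives ψ = 0.172, H_out = 4.930 kJ/mol
  T = 352.0 K: K = (3.775, 0.402), RR gives ψ = 0.705, H_out = 25.388 kJ/mol
  T = 334.6 K: K = (2.747, 0.309), RR gives ψ = 0.486, H_out = 16.767 kJ/mol
  T = 326.0 K: K = (2.318, 0.268), RR gives ψ = 0.355, H_out = 11.688 kJ/mol
  T = 321.6 K: K = (2.118, 0.249), RR gives ψ = 0.272, H_out = 8.567 kJ/mol
  T = 319.5 K: K = (2.026, 0.240), RR gives ψ = 0.226, H_out = 6.880 kJ/mol
Linear interpolation between T = 317.3 (H_out = 4.930) and T = 319.5 (H_out = 6.880) on hF = 6.801 gives T ≈ 319.4 K, at which ψ = 0.22.

T = 319.4 K, V/F = 0.22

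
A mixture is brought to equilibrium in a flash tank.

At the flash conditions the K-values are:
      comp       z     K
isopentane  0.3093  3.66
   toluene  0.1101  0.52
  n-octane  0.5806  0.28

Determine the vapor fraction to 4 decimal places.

ψ = 0.1929

Newton–Raphson from ψ = 0.5:
  ψ = 0.5000: g = -0.36961, g' = -1.1819 → ψ = 0.1873
  ψ = 0.1873: g = 0.00793, g' = -1.4078 → ψ = 0.1929
Converged at ψ = 0.1929.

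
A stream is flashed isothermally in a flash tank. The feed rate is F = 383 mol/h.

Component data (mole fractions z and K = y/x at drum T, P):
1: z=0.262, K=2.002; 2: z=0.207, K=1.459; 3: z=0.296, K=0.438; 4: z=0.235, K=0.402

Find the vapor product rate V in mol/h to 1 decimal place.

Material balance + equilibrium reduce to Σ zᵢ(Kᵢ−1)/(1+β(Kᵢ−1)) = 0.
Feasibility: ΣzᵢKᵢ = 1.051, Σzᵢ/Kᵢ = 1.533 — both > 1, two phases present.
Iterate (Newton) starting at β = 0.5:
  β = 0.500: g = -0.1797, g' = -0.497 → β = 0.139
  β = 0.139: g = -0.0139, g' = -0.451 → β = 0.108
Converged at β = 0.108.
Then V = β·F = 0.1082·383 = 41.4 mol/h and L = F − V = 341.6 mol/h.

V = 41.4 mol/h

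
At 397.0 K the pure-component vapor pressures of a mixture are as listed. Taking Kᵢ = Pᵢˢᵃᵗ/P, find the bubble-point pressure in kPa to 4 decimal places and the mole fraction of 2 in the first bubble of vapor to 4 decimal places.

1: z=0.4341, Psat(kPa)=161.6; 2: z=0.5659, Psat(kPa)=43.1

At the bubble point ψ → 0, so ΣzᵢKᵢ = 1 with Kᵢ = Pᵢˢᵃᵗ/P ⇒ P = ΣzᵢPᵢˢᵃᵗ.
P = 0.4341·161.6 + 0.5659·43.1 = 94.5409 kPa
yᵢ = zᵢPᵢˢᵃᵗ/P ⇒ y_2 = 0.5659·43.1/94.5409 = 0.2580

Pbub = 94.5409 kPa, y_2 = 0.2580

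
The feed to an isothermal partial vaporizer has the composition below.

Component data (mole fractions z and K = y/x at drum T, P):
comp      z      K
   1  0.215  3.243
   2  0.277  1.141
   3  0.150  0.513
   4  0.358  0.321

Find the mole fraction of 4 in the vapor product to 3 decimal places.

Material balance + equilibrium reduce to Σ zᵢ(Kᵢ−1)/(1+V/F(Kᵢ−1)) = 0.
Check two-phase: ΣzᵢKᵢ = 1.205 > 1 and Σzᵢ/Kᵢ = 1.717 > 1, so g(0) = 0.205 > 0 and g(1) = -0.717 < 0.
Newton iteration, V/F⁰ = 0.6:
  V/F = 0.600: g = -0.2718, g' = -0.742 → V/F = 0.234
  V/F = 0.234: g = -0.0172, g' = -0.749 → V/F = 0.211
Converged at V/F = 0.211.
Compositions from xᵢ = zᵢ/(1+V/F(Kᵢ−1)), yᵢ = Kᵢxᵢ:
  1: x = 0.146, y = 0.473
  2: x = 0.269, y = 0.307
  3: x = 0.167, y = 0.086
  4: x = 0.418, y = 0.134

y_4 = 0.134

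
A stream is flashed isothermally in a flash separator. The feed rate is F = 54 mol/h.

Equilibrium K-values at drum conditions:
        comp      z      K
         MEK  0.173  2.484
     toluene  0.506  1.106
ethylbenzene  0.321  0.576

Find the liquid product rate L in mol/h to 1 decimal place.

L = 20.7 mol/h

Rachford–Rice: g(V/F) = Σ zᵢ(Kᵢ−1)/(1+V/F(Kᵢ−1)) = 0.
Check two-phase: ΣzᵢKᵢ = 1.174 > 1 and Σzᵢ/Kᵢ = 1.084 > 1, so g(0) = 0.174 > 0 and g(1) = -0.084 < 0.
Newton–Raphson from V/F = 0.5:
  V/F = 0.500: g = 0.0256, g' = -0.224 → V/F = 0.614
  V/F = 0.614: g = 0.0006, g' = -0.215 → V/F = 0.617
Converged at V/F = 0.617.
Then V = V/F·F = 0.6172·54 = 33.3 mol/h and L = F − V = 20.7 mol/h.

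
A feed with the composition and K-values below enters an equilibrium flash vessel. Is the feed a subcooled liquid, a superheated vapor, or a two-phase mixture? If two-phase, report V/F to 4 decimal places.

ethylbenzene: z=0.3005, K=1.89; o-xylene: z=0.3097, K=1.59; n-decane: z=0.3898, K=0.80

superheated vapor

ΣzᵢKᵢ = 1.3722; Σzᵢ/Kᵢ = 0.8410.
Since Σzᵢ/Kᵢ < 1 the mixture is above its dew point — single vapor phase.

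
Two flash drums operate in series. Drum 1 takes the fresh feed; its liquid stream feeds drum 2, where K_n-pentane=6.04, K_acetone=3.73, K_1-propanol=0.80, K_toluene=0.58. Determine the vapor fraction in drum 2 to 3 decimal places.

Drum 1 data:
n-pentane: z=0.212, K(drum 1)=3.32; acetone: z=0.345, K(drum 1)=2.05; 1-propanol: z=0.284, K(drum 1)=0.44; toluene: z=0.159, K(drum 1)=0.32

Drum 1:
Newton–Raphson from ψ₁ = 0.5:
  ψ₁ = 0.500: g = 0.0805, g' = -0.749 → ψ₁ = 0.608
Converged at ψ₁ = 0.608.
Drum-1 compositions:
  n-pentane: x = 0.088, y = 0.292
  acetone: x = 0.211, y = 0.432
  1-propanol: x = 0.430, y = 0.189
  toluene: x = 0.271, y = 0.087
Drum-2 feed = drum-1 liquid: z₂ = (0.0880, 0.2106, 0.4305, 0.2709).
Drum 2:
Rachford–Rice: g(ψ₂) = Σ zᵢ(Kᵢ−1)/(1+ψ₂(Kᵢ−1)) = 0.
g(0) = ΣzᵢKᵢ − 1 = 0.819 and g(1) = 1 − Σzᵢ/Kᵢ = -0.076, so a root lies in (0, 1).
Newton–Raphson from ψ₂ = 0.5:
  ψ₂ = 0.500: g = 0.1294, g' = -0.559 → ψ₂ = 0.732
  ψ₂ = 0.732: g = 0.0214, g' = -0.400 → ψ₂ = 0.785
  ψ₂ = 0.785: g = 0.0005, g' = -0.380 → ψ₂ = 0.786
Converged at ψ₂ = 0.786.
  n-pentane: x = 0.018, y = 0.107
  acetone: x = 0.067, y = 0.250
  1-propanol: x = 0.511, y = 0.409
  toluene: x = 0.405, y = 0.235

V/F (drum 2) = 0.786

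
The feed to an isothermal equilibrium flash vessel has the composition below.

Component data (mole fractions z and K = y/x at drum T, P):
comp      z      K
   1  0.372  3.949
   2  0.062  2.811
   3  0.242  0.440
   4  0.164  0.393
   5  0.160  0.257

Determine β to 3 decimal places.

Let β = V/F and solve Σ zᵢ(Kᵢ−1)/(1+β(Kᵢ−1)) = 0.
Feasibility: ΣzᵢKᵢ = 1.855, Σzᵢ/Kᵢ = 1.706 — both > 1, two phases present.
Newton–Raphson from β = 0.5:
  β = 0.500: g = -0.0180, g' = -1.079 → β = 0.483
Converged at β = 0.483.

β = 0.483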